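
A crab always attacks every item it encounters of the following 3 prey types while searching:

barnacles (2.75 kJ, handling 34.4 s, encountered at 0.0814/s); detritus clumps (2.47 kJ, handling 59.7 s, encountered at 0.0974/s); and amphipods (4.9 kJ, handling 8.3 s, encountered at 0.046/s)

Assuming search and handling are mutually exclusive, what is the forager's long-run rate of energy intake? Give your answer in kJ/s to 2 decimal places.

0.07 kJ/s

R = (0.0814×2.75 + 0.0974×2.47 + 0.046×4.9) / (1 + 0.0814×34.4 + 0.0974×59.7 + 0.046×8.3) = 0.6898/9.997 = 0.06901 kJ/s.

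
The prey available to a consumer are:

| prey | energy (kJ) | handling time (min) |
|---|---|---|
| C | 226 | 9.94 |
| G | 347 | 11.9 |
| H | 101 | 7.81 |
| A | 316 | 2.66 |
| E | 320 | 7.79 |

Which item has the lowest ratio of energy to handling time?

In descending order of E/h:
A: 316/2.66 = 119 kJ/min
E: 320/7.79 = 41.1 kJ/min
G: 347/11.9 = 29.2 kJ/min
C: 226/9.94 = 22.7 kJ/min
H: 101/7.81 = 12.9 kJ/min

H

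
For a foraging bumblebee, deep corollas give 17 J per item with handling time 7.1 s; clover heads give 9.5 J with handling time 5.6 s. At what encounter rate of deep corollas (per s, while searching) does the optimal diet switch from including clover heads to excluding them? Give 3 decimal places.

0.342 per s

Drop clover heads once their profitability E₂/h₂ falls below the rate achievable on deep corollas alone: E₂/h₂ = λE₁/(1 + λh₁).
Solve for λ: λE₁h₂ = E₂(1 + λh₁) → λ(E₁h₂ − E₂h₁) = E₂ → λ = E₂/(E₁h₂ − E₂h₁).
λ = 9.5/(17×5.6 − 9.5×7.1) = 9.5/27.75 = 0.3423 per s.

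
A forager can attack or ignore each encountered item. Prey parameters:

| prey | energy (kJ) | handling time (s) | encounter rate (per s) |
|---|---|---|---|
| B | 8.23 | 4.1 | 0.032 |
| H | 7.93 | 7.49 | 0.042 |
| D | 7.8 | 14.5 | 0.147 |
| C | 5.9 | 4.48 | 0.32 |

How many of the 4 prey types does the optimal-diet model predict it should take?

Profitabilities (E/h, kJ/s): B 2.01, C 1.32, H 1.06, D 0.538. Add prey in this order while the next type's profitability exceeds the intake rate on those already taken.
Rate on top 1: 0.2328. C: 1.32 > 0.2328 → include.
Rate on top 2: 0.8388. H: 1.06 > 0.8388 → include.
Rate on top 3: 0.8628. D: 0.538 < 0.8628 → exclude; stop.
Optimal diet: B, C, H — 3 of 4 types.

3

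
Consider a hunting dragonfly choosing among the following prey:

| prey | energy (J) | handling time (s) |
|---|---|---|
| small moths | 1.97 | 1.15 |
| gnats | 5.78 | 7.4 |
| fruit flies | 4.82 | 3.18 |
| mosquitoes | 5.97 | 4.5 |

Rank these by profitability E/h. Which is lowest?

In descending order of E/h:
small moths: 1.97/1.15 = 1.71 J/s
fruit flies: 4.82/3.18 = 1.52 J/s
mosquitoes: 5.97/4.5 = 1.33 J/s
gnats: 5.78/7.4 = 0.781 J/s

gnats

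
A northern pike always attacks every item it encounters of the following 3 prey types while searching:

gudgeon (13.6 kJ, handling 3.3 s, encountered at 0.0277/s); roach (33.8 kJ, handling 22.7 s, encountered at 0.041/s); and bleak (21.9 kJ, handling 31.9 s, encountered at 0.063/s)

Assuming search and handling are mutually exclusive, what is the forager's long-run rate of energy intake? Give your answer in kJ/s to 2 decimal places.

Energy encountered per unit search time: 0.0277×13.6 + 0.041×33.8 + 0.063×21.9 = 3.142 kJ/s.
Handling time per unit search time: 0.0277×3.3 + 0.041×22.7 + 0.063×31.9 = 3.032.
Rate = 3.142/(1 + 3.032) = 0.7794 kJ/s.

0.78 kJ/s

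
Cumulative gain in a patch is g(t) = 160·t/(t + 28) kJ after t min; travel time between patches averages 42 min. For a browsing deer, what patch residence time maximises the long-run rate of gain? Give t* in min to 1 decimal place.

Optimal t* satisfies g'(t*) = g(t*)/(T + t*).
g'(t) = 160·28/(t + 28)². Setting 160·28/(t+28)² = 160t/[(t+28)(42+t)] gives 28(42+t) = t(t+28), so t² = 28×42 = 1176.
t* = √1176 = 34.29 min.

34.3 min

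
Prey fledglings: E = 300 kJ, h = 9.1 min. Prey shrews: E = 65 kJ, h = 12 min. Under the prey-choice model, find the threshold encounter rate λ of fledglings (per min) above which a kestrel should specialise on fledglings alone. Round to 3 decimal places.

0.022 per min

Drop shrews once their profitability E₂/h₂ falls below the rate achievable on fledglings alone: E₂/h₂ = λE₁/(1 + λh₁).
Solve for λ: λE₁h₂ = E₂(1 + λh₁) → λ(E₁h₂ − E₂h₁) = E₂ → λ = E₂/(E₁h₂ − E₂h₁).
λ = 65/(300×12 − 65×9.1) = 65/3008 = 0.02161 per min.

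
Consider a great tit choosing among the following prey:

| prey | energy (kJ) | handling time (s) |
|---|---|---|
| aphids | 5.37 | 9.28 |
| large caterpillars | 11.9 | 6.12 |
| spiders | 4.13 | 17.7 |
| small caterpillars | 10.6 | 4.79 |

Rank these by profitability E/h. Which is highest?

In descending order of E/h:
small caterpillars: 10.6/4.79 = 2.21 kJ/s
large caterpillars: 11.9/6.12 = 1.94 kJ/s
aphids: 5.37/9.28 = 0.579 kJ/s
spiders: 4.13/17.7 = 0.233 kJ/s

small caterpillars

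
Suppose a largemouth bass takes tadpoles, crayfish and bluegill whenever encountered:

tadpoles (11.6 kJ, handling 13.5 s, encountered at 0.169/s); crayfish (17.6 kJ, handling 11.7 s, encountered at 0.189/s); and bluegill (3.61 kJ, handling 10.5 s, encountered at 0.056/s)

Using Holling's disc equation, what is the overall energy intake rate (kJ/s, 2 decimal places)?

R = (0.169×11.6 + 0.189×17.6 + 0.056×3.61) / (1 + 0.169×13.5 + 0.189×11.7 + 0.056×10.5) = 5.489/6.081 = 0.9027 kJ/s.

0.90 kJ/s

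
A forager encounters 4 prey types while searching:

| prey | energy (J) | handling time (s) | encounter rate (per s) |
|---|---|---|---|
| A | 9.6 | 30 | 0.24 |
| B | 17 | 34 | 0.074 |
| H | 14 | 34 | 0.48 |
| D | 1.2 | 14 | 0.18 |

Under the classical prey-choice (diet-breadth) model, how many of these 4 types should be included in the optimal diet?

2

E/h in descending order: B 0.5, H 0.412, A 0.32, D 0.0857 J/s. The optimal diet is the largest prefix of this list for which every included type satisfies E_i/h_i > R on the types above it.
Rate on top 1: 0.3578. H: 0.412 > 0.3578 → include.
Rate on top 2: 0.4022. A: 0.32 < 0.4022 → exclude; stop.
Optimal diet: B, H — 2 of 4 types.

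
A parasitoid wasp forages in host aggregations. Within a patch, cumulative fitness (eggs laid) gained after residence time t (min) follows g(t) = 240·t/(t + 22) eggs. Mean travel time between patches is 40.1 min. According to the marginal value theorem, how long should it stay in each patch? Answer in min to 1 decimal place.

By the marginal value theorem, leave when the instantaneous gain rate g'(t) equals the habitat-wide average g(t)/(T + t).
g'(t) = 240·22/(t + 22)². Setting 240·22/(t+22)² = 240t/[(t+22)(40.1+t)] gives 22(40.1+t) = t(t+22), so t² = 22×40.1 = 882.2.
t* = √882.2 = 29.7 min.

29.7 min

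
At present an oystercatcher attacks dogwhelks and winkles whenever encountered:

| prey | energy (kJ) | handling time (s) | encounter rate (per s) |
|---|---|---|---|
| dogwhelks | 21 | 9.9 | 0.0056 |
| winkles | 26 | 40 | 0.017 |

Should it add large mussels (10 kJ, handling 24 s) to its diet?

Current rate: (0.0056×21 + 0.017×26)/(1 + 0.0056×9.9 + 0.017×40) = 0.3225 kJ/s.
large mussels: E/h = 10/24 = 0.4167 kJ/s.
Since 0.4167 > R, including large mussels increases the long-run rate.

Yes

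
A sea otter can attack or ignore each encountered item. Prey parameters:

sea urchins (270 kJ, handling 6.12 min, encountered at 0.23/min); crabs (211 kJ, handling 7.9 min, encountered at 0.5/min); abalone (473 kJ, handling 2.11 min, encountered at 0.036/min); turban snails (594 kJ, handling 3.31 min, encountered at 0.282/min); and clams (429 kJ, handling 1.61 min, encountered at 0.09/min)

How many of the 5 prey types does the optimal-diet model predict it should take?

Rank by E/h (kJ/min): clams 266, abalone 224, turban snails 179, sea urchins 44.1, crabs 26.7. Include each in turn until the next type's E/h falls below the running intake rate.
Rate on top 1: 33.72. abalone: 224 > 33.72 → include.
Rate on top 2: 45.57. turban snails: 179 > 45.57 → include.
Rate on top 3: 103.6. sea urchins: 44.1 < 103.6 → exclude; stop.
Optimal diet: clams, abalone, turban snails — 3 of 5 types.

3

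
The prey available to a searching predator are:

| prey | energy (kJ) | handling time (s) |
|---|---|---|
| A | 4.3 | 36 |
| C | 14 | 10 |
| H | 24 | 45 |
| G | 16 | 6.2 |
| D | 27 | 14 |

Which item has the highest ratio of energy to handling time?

G

In descending order of E/h:
G: 16/6.2 = 2.58 kJ/s
D: 27/14 = 1.93 kJ/s
C: 14/10 = 1.4 kJ/s
H: 24/45 = 0.533 kJ/s
A: 4.3/36 = 0.119 kJ/s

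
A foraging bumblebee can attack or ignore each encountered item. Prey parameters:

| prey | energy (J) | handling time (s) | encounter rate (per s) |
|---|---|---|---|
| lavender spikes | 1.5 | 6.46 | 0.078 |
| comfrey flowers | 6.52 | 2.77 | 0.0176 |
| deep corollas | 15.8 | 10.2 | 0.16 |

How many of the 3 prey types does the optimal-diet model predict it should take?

Profitabilities (E/h, J/s): comfrey flowers 2.35, deep corollas 1.55, lavender spikes 0.232. Add prey in this order while the next type's profitability exceeds the intake rate on those already taken.
Rate on top 1: 0.1094. deep corollas: 1.55 > 0.1094 → include.
Rate on top 2: 0.9858. lavender spikes: 0.232 < 0.9858 → exclude; stop.
Optimal diet: comfrey flowers, deep corollas — 2 of 3 types.

2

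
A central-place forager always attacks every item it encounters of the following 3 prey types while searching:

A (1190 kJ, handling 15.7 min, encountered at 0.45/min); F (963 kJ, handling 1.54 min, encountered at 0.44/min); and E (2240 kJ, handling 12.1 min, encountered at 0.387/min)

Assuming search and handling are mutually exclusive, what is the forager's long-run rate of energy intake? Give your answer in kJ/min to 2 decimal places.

136.02 kJ/min

Energy encountered per unit search time: 0.45×1190 + 0.44×963 + 0.387×2240 = 1826 kJ/min.
Handling time per unit search time: 0.45×15.7 + 0.44×1.54 + 0.387×12.1 = 12.43.
Rate = 1826/(1 + 12.43) = 136 kJ/min.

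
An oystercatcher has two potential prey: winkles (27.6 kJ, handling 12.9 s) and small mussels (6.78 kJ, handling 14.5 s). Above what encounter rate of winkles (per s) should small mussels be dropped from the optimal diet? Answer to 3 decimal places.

0.022 per s

Drop small mussels once their profitability E₂/h₂ falls below the rate achievable on winkles alone: E₂/h₂ = λE₁/(1 + λh₁).
Solve for λ: λE₁h₂ = E₂(1 + λh₁) → λ(E₁h₂ − E₂h₁) = E₂ → λ = E₂/(E₁h₂ − E₂h₁).
λ = 6.78/(27.6×14.5 − 6.78×12.9) = 6.78/312.7 = 0.02168 per s.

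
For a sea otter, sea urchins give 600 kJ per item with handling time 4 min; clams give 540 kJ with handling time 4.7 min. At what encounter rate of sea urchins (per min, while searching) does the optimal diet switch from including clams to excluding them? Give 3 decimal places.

At the threshold, the rate on sea urchins alone equals the profitability of clams: λ·600/(1 + λ·4) = 540/4.7 = 114.9.
Rearranging, λ(600 − 114.9×4) = 114.9, so λ = 114.9/140.4 = 0.8182 per min.

0.818 per min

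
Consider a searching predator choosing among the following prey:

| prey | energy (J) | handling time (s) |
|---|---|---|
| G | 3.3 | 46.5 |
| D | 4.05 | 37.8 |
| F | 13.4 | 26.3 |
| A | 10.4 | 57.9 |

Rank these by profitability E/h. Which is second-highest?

A

Profitability E/h (J/s): G = 3.3/46.5 = 0.071, D = 4.05/37.8 = 0.107, F = 13.4/26.3 = 0.51, A = 10.4/57.9 = 0.18.
Ranked: F > A > D > G.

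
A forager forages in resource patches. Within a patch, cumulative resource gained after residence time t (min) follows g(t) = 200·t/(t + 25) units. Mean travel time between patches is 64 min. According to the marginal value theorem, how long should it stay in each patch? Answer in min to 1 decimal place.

40.0 min

Optimal t* satisfies g'(t*) = g(t*)/(T + t*).
g'(t) = 200·25/(t + 25)². Setting 200·25/(t+25)² = 200t/[(t+25)(64+t)] gives 25(64+t) = t(t+25), so t² = 25×64 = 1600.
t* = √1600 = 40 min.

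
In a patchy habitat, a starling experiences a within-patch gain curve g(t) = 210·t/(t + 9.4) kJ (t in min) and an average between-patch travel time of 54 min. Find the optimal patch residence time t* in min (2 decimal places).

Maximise g(t)/(T+t): set derivative to zero → g'(t)(T+t) = g(t).
g'(t) = 210·9.4/(t + 9.4)². Setting 210·9.4/(t+9.4)² = 210t/[(t+9.4)(54+t)] gives 9.4(54+t) = t(t+9.4), so t² = 9.4×54 = 507.6.
t* = √507.6 = 22.53 min.

22.53 min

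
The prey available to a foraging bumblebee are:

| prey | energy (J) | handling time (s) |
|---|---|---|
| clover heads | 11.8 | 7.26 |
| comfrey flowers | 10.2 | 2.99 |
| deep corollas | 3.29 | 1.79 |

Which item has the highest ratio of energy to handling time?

comfrey flowers

In descending order of E/h:
comfrey flowers: 10.2/2.99 = 3.41 J/s
deep corollas: 3.29/1.79 = 1.84 J/s
clover heads: 11.8/7.26 = 1.63 J/s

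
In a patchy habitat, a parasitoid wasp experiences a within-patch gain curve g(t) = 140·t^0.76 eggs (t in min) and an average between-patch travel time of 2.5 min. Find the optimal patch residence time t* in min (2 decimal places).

Maximise g(t)/(T+t): set derivative to zero → g'(t)(T+t) = g(t).
g'(t) = 0.76·140·t^-0.24. Setting 0.76·140·t^-0.24 = 140·t^0.76/(2.5+t) gives 0.76(2.5+t) = t, so 0.24·t = 0.76×2.5.
t* = 0.76×2.5/0.24 = 7.917 min.

7.92 min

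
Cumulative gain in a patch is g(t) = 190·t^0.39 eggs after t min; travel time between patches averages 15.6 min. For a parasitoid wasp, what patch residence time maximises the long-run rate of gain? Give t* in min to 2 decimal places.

9.97 min

Optimal t* satisfies g'(t*) = g(t*)/(T + t*).
g'(t) = 0.39·190·t^-0.61. Setting 0.39·190·t^-0.61 = 190·t^0.39/(15.6+t) gives 0.39(15.6+t) = t, so 0.61·t = 0.39×15.6.
t* = 0.39×15.6/0.61 = 9.974 min.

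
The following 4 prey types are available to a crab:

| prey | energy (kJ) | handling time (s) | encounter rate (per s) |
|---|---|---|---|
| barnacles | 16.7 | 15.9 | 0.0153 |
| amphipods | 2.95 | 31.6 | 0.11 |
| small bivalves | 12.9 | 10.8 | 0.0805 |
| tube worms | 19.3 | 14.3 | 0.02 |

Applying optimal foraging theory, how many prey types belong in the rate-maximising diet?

E/h in descending order: tube worms 1.35, small bivalves 1.19, barnacles 1.05, amphipods 0.0934 kJ/s. The optimal diet is the largest prefix of this list for which every included type satisfies E_i/h_i > R on the types above it.
Rate on top 1: 0.3002. small bivalves: 1.19 > 0.3002 → include.
Rate on top 2: 0.6609. barnacles: 1.05 > 0.6609 → include.
Rate on top 3: 0.7004. amphipods: 0.0934 < 0.7004 → exclude; stop.
Optimal diet: tube worms, small bivalves, barnacles — 3 of 4 types.

3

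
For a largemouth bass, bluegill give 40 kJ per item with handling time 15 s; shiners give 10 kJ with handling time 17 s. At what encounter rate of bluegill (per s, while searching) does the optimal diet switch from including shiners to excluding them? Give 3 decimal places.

0.019 per s

Drop shiners once their profitability E₂/h₂ falls below the rate achievable on bluegill alone: E₂/h₂ = λE₁/(1 + λh₁).
Solve for λ: λE₁h₂ = E₂(1 + λh₁) → λ(E₁h₂ − E₂h₁) = E₂ → λ = E₂/(E₁h₂ − E₂h₁).
λ = 10/(40×17 − 10×15) = 10/530 = 0.01887 per s.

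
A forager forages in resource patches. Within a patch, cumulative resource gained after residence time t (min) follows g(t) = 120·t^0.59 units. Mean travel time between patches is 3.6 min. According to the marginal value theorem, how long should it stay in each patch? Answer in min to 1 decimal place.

5.2 min

Optimal t* satisfies g'(t*) = g(t*)/(T + t*).
g'(t) = 0.59·120·t^-0.41. Setting 0.59·120·t^-0.41 = 120·t^0.59/(3.6+t) gives 0.59(3.6+t) = t, so 0.41·t = 0.59×3.6.
t* = 0.59×3.6/0.41 = 5.18 min.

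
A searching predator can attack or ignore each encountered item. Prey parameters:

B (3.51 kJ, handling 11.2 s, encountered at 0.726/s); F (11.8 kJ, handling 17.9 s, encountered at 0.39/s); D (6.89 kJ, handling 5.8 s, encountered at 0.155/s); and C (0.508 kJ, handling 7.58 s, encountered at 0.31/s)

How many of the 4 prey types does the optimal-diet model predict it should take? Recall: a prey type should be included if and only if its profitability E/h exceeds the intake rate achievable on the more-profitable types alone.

2

Rank by E/h (kJ/s): D 1.19, F 0.659, B 0.313, C 0.067. Include each in turn until the next type's E/h falls below the running intake rate.
Rate on top 1: 0.5624. F: 0.659 > 0.5624 → include.
Rate on top 2: 0.6385. B: 0.313 < 0.6385 → exclude; stop.
Optimal diet: D, F — 2 of 4 types.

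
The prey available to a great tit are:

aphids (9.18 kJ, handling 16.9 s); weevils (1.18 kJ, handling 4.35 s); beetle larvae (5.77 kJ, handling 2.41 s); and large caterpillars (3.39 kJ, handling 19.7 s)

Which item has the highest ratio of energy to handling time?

In descending order of E/h:
beetle larvae: 5.77/2.41 = 2.39 kJ/s
aphids: 9.18/16.9 = 0.543 kJ/s
weevils: 1.18/4.35 = 0.271 kJ/s
large caterpillars: 3.39/19.7 = 0.172 kJ/s

beetle larvae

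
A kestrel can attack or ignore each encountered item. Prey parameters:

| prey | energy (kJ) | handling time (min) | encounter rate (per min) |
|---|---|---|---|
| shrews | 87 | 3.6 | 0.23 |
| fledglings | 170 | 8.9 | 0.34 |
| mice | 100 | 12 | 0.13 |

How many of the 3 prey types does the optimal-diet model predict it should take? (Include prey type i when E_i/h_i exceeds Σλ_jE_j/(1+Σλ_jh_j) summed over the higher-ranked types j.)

E/h in descending order: shrews 24.2, fledglings 19.1, mice 8.33 kJ/min. The optimal diet is the largest prefix of this list for which every included type satisfies E_i/h_i > R on the types above it.
Rate on top 1: 10.95. fledglings: 19.1 > 10.95 → include.
Rate on top 2: 16.03. mice: 8.33 < 16.03 → exclude; stop.
Optimal diet: shrews, fledglings — 2 of 3 types.

2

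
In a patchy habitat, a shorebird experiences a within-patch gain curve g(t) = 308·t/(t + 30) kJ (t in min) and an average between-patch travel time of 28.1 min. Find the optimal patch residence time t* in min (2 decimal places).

By the marginal value theorem, leave when the instantaneous gain rate g'(t) equals the habitat-wide average g(t)/(T + t).
g'(t) = 308·30/(t + 30)². Setting 308·30/(t+30)² = 308t/[(t+30)(28.1+t)] gives 30(28.1+t) = t(t+30), so t² = 30×28.1 = 843.
t* = √843 = 29.03 min.

29.03 min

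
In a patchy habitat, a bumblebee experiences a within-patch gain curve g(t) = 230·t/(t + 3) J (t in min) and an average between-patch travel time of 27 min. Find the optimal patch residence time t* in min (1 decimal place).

9.0 min

By the marginal value theorem, leave when the instantaneous gain rate g'(t) equals the habitat-wide average g(t)/(T + t).
g'(t) = 230·3/(t + 3)². Setting 230·3/(t+3)² = 230t/[(t+3)(27+t)] gives 3(27+t) = t(t+3), so t² = 3×27 = 81.
t* = √81 = 9 min.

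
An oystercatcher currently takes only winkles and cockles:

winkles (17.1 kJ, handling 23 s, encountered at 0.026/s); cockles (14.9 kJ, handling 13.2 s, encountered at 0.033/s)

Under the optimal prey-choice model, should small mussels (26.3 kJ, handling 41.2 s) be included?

Yes

Current rate: (0.026×17.1 + 0.033×14.9)/(1 + 0.026×23 + 0.033×13.2) = 0.4604 kJ/s.
small mussels: E/h = 26.3/41.2 = 0.6383 kJ/s.
Since 0.6383 > R, including small mussels increases the long-run rate.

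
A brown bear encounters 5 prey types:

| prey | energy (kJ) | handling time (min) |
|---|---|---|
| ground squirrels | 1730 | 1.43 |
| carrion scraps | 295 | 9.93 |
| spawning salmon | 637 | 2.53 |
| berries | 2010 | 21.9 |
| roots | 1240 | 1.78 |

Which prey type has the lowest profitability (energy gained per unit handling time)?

carrion scraps

Profitability E/h (kJ/min): ground squirrels = 1730/1.43 = 1.21e+03, carrion scraps = 295/9.93 = 29.7, spawning salmon = 637/2.53 = 252, berries = 2010/21.9 = 91.8, roots = 1240/1.78 = 697.
Ranked: ground squirrels > roots > spawning salmon > berries > carrion scraps.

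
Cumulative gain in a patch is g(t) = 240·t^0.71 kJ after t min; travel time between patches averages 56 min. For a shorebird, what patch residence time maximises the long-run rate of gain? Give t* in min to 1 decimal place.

137.1 min

By the marginal value theorem, leave when the instantaneous gain rate g'(t) equals the habitat-wide average g(t)/(T + t).
g'(t) = 0.71·240·t^-0.29. Setting 0.71·240·t^-0.29 = 240·t^0.71/(56+t) gives 0.71(56+t) = t, so 0.29·t = 0.71×56.
t* = 0.71×56/0.29 = 137.1 min.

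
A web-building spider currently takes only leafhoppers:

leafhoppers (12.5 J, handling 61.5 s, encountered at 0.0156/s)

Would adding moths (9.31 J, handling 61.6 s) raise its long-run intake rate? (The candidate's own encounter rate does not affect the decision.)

Current rate: (0.0156×12.5)/(1 + 0.0156×61.5) = 0.09952 J/s.
moths: E/h = 9.31/61.6 = 0.1511 J/s.
0.1511 > 0.09952, so adding moths raises the average — include it.

Yes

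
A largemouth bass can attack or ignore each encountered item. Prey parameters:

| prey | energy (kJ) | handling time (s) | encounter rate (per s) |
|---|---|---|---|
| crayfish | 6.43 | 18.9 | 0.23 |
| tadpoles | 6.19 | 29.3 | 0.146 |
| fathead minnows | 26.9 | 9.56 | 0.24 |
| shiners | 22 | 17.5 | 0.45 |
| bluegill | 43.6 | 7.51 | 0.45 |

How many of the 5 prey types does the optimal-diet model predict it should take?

Rank by E/h (kJ/s): bluegill 5.81, fathead minnows 2.81, shiners 1.26, crayfish 0.34, tadpoles 0.211. Include each in turn until the next type's E/h falls below the running intake rate.
Rate on top 1: 4.48. fathead minnows: 2.81 < 4.48 → exclude; stop.
Optimal diet: bluegill — 1 of 5 types.

1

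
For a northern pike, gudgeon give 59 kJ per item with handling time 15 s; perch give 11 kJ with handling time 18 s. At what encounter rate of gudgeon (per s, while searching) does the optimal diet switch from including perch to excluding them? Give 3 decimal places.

At the threshold, the rate on gudgeon alone equals the profitability of perch: λ·59/(1 + λ·15) = 11/18 = 0.6111.
Rearranging, λ(59 − 0.6111×15) = 0.6111, so λ = 0.6111/49.83 = 0.01226 per s.

0.012 per s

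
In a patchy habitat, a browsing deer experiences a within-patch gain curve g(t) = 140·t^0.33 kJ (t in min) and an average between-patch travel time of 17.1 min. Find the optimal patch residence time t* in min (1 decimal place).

8.4 min

Optimal t* satisfies g'(t*) = g(t*)/(T + t*).
g'(t) = 0.33·140·t^-0.67. Setting 0.33·140·t^-0.67 = 140·t^0.33/(17.1+t) gives 0.33(17.1+t) = t, so 0.67·t = 0.33×17.1.
t* = 0.33×17.1/0.67 = 8.422 min.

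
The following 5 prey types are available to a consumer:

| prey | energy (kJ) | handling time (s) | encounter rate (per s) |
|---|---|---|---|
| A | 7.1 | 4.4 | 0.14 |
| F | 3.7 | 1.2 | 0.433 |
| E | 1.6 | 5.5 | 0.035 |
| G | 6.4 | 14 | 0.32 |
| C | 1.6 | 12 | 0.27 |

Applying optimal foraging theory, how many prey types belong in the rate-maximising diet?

Rank by E/h (kJ/s): F 3.08, A 1.61, G 0.457, E 0.291, C 0.133. Include each in turn until the next type's E/h falls below the running intake rate.
Rate on top 1: 1.054. A: 1.61 > 1.054 → include.
Rate on top 2: 1.216. G: 0.457 < 1.216 → exclude; stop.
Optimal diet: F, A — 2 of 5 types.

2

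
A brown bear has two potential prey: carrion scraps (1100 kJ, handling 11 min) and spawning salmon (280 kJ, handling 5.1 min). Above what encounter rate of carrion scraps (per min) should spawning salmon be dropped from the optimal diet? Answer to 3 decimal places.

0.111 per min

Drop spawning salmon once their profitability E₂/h₂ falls below the rate achievable on carrion scraps alone: E₂/h₂ = λE₁/(1 + λh₁).
Solve for λ: λE₁h₂ = E₂(1 + λh₁) → λ(E₁h₂ − E₂h₁) = E₂ → λ = E₂/(E₁h₂ − E₂h₁).
λ = 280/(1100×5.1 − 280×11) = 280/2530 = 0.1107 per min.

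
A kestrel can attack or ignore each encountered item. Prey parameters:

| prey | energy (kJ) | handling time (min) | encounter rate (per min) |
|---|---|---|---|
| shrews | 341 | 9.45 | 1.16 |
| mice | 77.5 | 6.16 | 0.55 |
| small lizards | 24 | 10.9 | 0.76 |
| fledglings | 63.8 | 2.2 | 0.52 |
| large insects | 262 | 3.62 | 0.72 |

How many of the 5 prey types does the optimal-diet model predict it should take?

1

Profitabilities (E/h, kJ/min): large insects 72.4, shrews 36.1, fledglings 29, mice 12.6, small lizards 2.2. Add prey in this order while the next type's profitability exceeds the intake rate on those already taken.
Rate on top 1: 52.31. shrews: 36.1 < 52.31 → exclude; stop.
Optimal diet: large insects — 1 of 5 types.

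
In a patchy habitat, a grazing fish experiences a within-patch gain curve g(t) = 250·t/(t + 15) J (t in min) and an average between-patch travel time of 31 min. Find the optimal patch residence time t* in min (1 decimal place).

21.6 min

Maximise g(t)/(T+t): set derivative to zero → g'(t)(T+t) = g(t).
g'(t) = 250·15/(t + 15)². Setting 250·15/(t+15)² = 250t/[(t+15)(31+t)] gives 15(31+t) = t(t+15), so t² = 15×31 = 465.
t* = √465 = 21.56 min.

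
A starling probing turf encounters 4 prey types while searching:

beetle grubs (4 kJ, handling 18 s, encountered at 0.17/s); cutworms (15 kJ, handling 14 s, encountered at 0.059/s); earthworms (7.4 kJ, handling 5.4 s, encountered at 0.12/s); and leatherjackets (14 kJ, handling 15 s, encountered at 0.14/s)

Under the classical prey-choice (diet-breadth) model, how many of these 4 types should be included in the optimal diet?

E/h in descending order: earthworms 1.37, cutworms 1.07, leatherjackets 0.933, beetle grubs 0.222 kJ/s. The optimal diet is the largest prefix of this list for which every included type satisfies E_i/h_i > R on the types above it.
Rate on top 1: 0.5388. cutworms: 1.07 > 0.5388 → include.
Rate on top 2: 0.7167. leatherjackets: 0.933 > 0.7167 → include.
Rate on top 3: 0.8161. beetle grubs: 0.222 < 0.8161 → exclude; stop.
Optimal diet: earthworms, cutworms, leatherjackets — 3 of 4 types.

3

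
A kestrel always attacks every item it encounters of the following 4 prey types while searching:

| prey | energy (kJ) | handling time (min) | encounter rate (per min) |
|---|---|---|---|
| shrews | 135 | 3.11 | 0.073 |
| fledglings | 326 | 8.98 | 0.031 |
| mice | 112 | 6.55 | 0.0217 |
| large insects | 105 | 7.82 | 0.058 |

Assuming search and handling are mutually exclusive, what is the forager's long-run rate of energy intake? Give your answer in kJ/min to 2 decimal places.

13.56 kJ/min

Energy encountered per unit search time: 0.073×135 + 0.031×326 + 0.0217×112 + 0.058×105 = 28.48 kJ/min.
Handling time per unit search time: 0.073×3.11 + 0.031×8.98 + 0.0217×6.55 + 0.058×7.82 = 1.101.
Rate = 28.48/(1 + 1.101) = 13.56 kJ/min.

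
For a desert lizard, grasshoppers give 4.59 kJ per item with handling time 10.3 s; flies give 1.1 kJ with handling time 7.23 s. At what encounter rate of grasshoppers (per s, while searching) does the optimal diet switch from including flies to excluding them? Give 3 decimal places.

The zero-one rule: include flies iff E₂/h₂ > λE₁/(1+λh₁). Equality gives the switch point.
λE₁h₂ = E₂ + λE₂h₁ ⇒ λ = E₂/(E₁h₂ − E₂h₁) = 1.1/(33.19 − 11.33) = 0.05033 per s.

0.050 per s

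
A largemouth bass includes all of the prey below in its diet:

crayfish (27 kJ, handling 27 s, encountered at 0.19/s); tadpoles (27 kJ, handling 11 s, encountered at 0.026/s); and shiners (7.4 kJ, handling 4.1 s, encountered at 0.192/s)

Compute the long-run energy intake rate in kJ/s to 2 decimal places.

1.01 kJ/s

R = Σλ_iE_i / (1 + Σλ_ih_i)
Numerator: 0.19×27 + 0.026×27 + 0.192×7.4 = 7.253
Denominator: 1 + 0.19×27 + 0.026×11 + 0.192×4.1 = 7.203
R = 7.253/7.203 = 1.007 kJ/s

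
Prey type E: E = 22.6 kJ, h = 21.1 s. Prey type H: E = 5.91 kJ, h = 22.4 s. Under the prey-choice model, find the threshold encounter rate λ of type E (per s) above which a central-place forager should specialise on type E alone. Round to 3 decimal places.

The zero-one rule: include type H iff E₂/h₂ > λE₁/(1+λh₁). Equality gives the switch point.
λE₁h₂ = E₂ + λE₂h₁ ⇒ λ = E₂/(E₁h₂ − E₂h₁) = 5.91/(506.2 − 124.7) = 0.01549 per s.

0.015 per s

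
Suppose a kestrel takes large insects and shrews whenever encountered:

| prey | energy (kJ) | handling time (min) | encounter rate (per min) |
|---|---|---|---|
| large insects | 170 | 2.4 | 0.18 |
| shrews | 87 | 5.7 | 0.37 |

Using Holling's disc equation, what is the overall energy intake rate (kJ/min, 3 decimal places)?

17.732 kJ/min

Energy encountered per unit search time: 0.18×170 + 0.37×87 = 62.79 kJ/min.
Handling time per unit search time: 0.18×2.4 + 0.37×5.7 = 2.541.
Rate = 62.79/(1 + 2.541) = 17.73 kJ/min.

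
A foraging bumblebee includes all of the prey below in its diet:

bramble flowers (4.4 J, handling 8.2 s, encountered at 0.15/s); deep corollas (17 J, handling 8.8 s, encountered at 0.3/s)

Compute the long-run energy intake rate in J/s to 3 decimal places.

1.183 J/s

R = (0.15×4.4 + 0.3×17) / (1 + 0.15×8.2 + 0.3×8.8) = 5.76/4.87 = 1.183 J/s.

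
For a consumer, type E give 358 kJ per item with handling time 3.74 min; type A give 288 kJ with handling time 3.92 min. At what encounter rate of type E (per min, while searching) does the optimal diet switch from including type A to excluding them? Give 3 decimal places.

0.883 per min

Drop type A once their profitability E₂/h₂ falls below the rate achievable on type E alone: E₂/h₂ = λE₁/(1 + λh₁).
Solve for λ: λE₁h₂ = E₂(1 + λh₁) → λ(E₁h₂ − E₂h₁) = E₂ → λ = E₂/(E₁h₂ − E₂h₁).
λ = 288/(358×3.92 − 288×3.74) = 288/326.2 = 0.8828 per min.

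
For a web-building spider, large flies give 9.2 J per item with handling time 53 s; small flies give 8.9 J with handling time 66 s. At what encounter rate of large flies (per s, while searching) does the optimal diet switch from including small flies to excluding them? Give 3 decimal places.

At the threshold, the rate on large flies alone equals the profitability of small flies: λ·9.2/(1 + λ·53) = 8.9/66 = 0.1348.
Rearranging, λ(9.2 − 0.1348×53) = 0.1348, so λ = 0.1348/2.053 = 0.06568 per s.

0.066 per s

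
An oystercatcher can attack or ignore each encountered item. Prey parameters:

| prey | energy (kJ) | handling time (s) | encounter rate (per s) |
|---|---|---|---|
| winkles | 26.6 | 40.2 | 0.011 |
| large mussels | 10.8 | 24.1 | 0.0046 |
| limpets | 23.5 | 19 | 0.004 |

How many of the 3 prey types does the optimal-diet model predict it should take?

E/h in descending order: limpets 1.24, winkles 0.662, large mussels 0.448 kJ/s. The optimal diet is the largest prefix of this list for which every included type satisfies E_i/h_i > R on the types above it.
Rate on top 1: 0.08736. winkles: 0.662 > 0.08736 → include.
Rate on top 2: 0.2546. large mussels: 0.448 > 0.2546 → include.
Optimal diet: limpets, winkles, large mussels — 3 of 3 types.

3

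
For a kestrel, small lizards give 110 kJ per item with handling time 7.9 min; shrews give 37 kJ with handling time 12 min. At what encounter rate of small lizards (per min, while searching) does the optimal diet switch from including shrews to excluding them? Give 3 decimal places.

0.036 per min

The zero-one rule: include shrews iff E₂/h₂ > λE₁/(1+λh₁). Equality gives the switch point.
λE₁h₂ = E₂ + λE₂h₁ ⇒ λ = E₂/(E₁h₂ − E₂h₁) = 37/(1320 − 292.3) = 0.036 per min.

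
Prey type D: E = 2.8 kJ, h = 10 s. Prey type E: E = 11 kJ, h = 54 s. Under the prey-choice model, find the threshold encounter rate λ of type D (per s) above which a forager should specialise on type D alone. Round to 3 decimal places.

The zero-one rule: include type E iff E₂/h₂ > λE₁/(1+λh₁). Equality gives the switch point.
λE₁h₂ = E₂ + λE₂h₁ ⇒ λ = E₂/(E₁h₂ − E₂h₁) = 11/(151.2 − 110) = 0.267 per s.

0.267 per s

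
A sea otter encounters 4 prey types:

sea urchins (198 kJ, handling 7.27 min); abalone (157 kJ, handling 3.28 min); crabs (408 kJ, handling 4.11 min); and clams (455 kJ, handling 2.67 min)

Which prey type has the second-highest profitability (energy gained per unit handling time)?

Profitability E/h (kJ/min): sea urchins = 198/7.27 = 27.2, abalone = 157/3.28 = 47.9, crabs = 408/4.11 = 99.3, clams = 455/2.67 = 170.
Ranked: clams > crabs > abalone > sea urchins.

crabs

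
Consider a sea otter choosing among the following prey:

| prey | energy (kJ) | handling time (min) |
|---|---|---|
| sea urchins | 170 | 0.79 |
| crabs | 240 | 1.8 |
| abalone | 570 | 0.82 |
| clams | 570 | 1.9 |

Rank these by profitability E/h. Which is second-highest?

Profitability E/h (kJ/min): sea urchins = 170/0.79 = 215, crabs = 240/1.8 = 133, abalone = 570/0.82 = 695, clams = 570/1.9 = 300.
Ranked: abalone > clams > sea urchins > crabs.

clams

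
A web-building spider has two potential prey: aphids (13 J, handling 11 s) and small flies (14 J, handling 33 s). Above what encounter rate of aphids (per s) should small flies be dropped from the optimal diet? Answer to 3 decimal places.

Drop small flies once their profitability E₂/h₂ falls below the rate achievable on aphids alone: E₂/h₂ = λE₁/(1 + λh₁).
Solve for λ: λE₁h₂ = E₂(1 + λh₁) → λ(E₁h₂ − E₂h₁) = E₂ → λ = E₂/(E₁h₂ − E₂h₁).
λ = 14/(13×33 − 14×11) = 14/275 = 0.05091 per s.

0.051 per s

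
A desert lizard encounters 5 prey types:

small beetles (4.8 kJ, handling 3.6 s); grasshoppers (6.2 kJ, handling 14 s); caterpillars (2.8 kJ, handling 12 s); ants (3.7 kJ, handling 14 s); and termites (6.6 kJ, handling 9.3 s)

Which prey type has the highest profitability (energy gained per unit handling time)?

Profitability E/h (kJ/s): small beetles = 4.8/3.6 = 1.33, grasshoppers = 6.2/14 = 0.443, caterpillars = 2.8/12 = 0.233, ants = 3.7/14 = 0.264, termites = 6.6/9.3 = 0.71.
Ranked: small beetles > termites > grasshoppers > ants > caterpillars.

small beetles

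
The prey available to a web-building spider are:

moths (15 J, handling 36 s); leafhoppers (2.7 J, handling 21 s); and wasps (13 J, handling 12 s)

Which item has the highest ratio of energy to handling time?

wasps

Profitability E/h (J/s): moths = 15/36 = 0.417, leafhoppers = 2.7/21 = 0.129, wasps = 13/12 = 1.08.
Ranked: wasps > moths > leafhoppers.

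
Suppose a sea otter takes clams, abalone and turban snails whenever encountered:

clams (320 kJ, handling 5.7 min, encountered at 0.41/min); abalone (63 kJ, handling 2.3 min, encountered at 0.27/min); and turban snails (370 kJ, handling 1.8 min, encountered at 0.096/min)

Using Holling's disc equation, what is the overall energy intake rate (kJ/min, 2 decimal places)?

44.48 kJ/min

Energy encountered per unit search time: 0.41×320 + 0.27×63 + 0.096×370 = 183.7 kJ/min.
Handling time per unit search time: 0.41×5.7 + 0.27×2.3 + 0.096×1.8 = 3.131.
Rate = 183.7/(1 + 3.131) = 44.48 kJ/min.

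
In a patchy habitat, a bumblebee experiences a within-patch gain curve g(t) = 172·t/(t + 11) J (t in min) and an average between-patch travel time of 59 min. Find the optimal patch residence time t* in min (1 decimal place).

Maximise g(t)/(T+t): set derivative to zero → g'(t)(T+t) = g(t).
g'(t) = 172·11/(t + 11)². Setting 172·11/(t+11)² = 172t/[(t+11)(59+t)] gives 11(59+t) = t(t+11), so t² = 11×59 = 649.
t* = √649 = 25.48 min.

25.5 min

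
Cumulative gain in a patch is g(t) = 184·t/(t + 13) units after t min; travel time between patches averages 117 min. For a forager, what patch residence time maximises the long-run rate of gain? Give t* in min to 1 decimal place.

39.0 min

Maximise g(t)/(T+t): set derivative to zero → g'(t)(T+t) = g(t).
g'(t) = 184·13/(t + 13)². Setting 184·13/(t+13)² = 184t/[(t+13)(117+t)] gives 13(117+t) = t(t+13), so t² = 13×117 = 1521.
t* = √1521 = 39 min.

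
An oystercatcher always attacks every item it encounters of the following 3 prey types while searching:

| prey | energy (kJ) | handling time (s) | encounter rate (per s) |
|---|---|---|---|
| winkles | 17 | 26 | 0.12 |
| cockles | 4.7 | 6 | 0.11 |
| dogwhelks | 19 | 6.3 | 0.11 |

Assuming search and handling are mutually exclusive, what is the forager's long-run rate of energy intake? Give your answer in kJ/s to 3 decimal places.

0.849 kJ/s

R = (0.12×17 + 0.11×4.7 + 0.11×19) / (1 + 0.12×26 + 0.11×6 + 0.11×6.3) = 4.647/5.473 = 0.8491 kJ/s.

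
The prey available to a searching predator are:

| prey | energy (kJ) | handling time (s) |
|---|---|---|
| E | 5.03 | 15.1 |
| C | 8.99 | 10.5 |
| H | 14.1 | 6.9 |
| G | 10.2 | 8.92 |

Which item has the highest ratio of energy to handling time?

Profitability E/h (kJ/s): E = 5.03/15.1 = 0.333, C = 8.99/10.5 = 0.856, H = 14.1/6.9 = 2.04, G = 10.2/8.92 = 1.14.
Ranked: H > G > C > E.

H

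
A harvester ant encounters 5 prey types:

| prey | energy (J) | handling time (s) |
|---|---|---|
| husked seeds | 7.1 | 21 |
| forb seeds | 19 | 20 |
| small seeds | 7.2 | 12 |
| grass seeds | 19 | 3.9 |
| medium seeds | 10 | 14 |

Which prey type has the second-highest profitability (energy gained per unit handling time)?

forb seeds

Profitability E/h (J/s): husked seeds = 7.1/21 = 0.338, forb seeds = 19/20 = 0.95, small seeds = 7.2/12 = 0.6, grass seeds = 19/3.9 = 4.87, medium seeds = 10/14 = 0.714.
Ranked: grass seeds > forb seeds > medium seeds > small seeds > husked seeds.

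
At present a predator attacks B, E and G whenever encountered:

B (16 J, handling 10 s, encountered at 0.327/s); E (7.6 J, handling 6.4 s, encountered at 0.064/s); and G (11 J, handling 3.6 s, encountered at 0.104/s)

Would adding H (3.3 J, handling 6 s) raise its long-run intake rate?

On B, E and G alone, R = ΣλE/(1+Σλh) = 6.862/5.054 = 1.358 J/s.
Profitability of H: 3.3/6 = 0.55 J/s.
0.55 < 1.358, so adding H would lower the average — exclude it.

No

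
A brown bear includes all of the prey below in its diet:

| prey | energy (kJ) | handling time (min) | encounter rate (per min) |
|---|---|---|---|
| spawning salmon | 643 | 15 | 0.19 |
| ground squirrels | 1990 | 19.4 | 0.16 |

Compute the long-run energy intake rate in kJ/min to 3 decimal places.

R = Σλ_iE_i / (1 + Σλ_ih_i)
Numerator: 0.19×643 + 0.16×1990 = 440.6
Denominator: 1 + 0.19×15 + 0.16×19.4 = 6.954
R = 440.6/6.954 = 63.35 kJ/min

63.355 kJ/min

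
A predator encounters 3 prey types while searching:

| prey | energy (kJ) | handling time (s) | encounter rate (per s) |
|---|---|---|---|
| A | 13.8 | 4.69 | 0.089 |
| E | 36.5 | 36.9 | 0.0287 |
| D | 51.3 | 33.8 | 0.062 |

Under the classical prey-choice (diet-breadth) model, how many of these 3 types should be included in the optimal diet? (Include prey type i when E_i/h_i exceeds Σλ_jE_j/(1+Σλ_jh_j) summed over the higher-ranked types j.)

2

E/h in descending order: A 2.94, D 1.52, E 0.989 kJ/s. The optimal diet is the largest prefix of this list for which every included type satisfies E_i/h_i > R on the types above it.
Rate on top 1: 0.8665. D: 1.52 > 0.8665 → include.
Rate on top 2: 1.255. E: 0.989 < 1.255 → exclude; stop.
Optimal diet: A, D — 2 of 3 types.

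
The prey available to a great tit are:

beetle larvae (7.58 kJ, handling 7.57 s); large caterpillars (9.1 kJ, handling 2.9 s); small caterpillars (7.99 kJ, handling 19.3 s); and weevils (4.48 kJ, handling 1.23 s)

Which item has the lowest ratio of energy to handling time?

Profitability E/h (kJ/s): beetle larvae = 7.58/7.57 = 1, large caterpillars = 9.1/2.9 = 3.14, small caterpillars = 7.99/19.3 = 0.414, weevils = 4.48/1.23 = 3.64.
Ranked: weevils > large caterpillars > beetle larvae > small caterpillars.

small caterpillars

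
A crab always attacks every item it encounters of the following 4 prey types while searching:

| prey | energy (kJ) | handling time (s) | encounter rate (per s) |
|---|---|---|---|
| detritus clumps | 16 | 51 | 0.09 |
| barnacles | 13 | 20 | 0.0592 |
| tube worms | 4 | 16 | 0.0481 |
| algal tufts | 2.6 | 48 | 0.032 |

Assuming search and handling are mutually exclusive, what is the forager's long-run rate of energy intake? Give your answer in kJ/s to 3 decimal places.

0.274 kJ/s

R = Σλ_iE_i / (1 + Σλ_ih_i)
Numerator: 0.09×16 + 0.0592×13 + 0.0481×4 + 0.032×2.6 = 2.485
Denominator: 1 + 0.09×51 + 0.0592×20 + 0.0481×16 + 0.032×48 = 9.08
R = 2.485/9.08 = 0.2737 kJ/s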